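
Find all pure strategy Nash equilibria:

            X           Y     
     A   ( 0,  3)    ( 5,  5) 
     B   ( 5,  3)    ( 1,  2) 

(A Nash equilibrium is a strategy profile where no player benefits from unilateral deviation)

Nash equilibrium: (A, Y), (B, X)

Work:
Best responses:
  P1 vs X: payoffs [0, 5] → best response B (payoff 5)
  P1 vs Y: payoffs [5, 1] → best response A (payoff 5)
  P2 vs A: payoffs [3, 5] → best response Y (payoff 5)
  P2 vs B: payoffs [3, 2] → best response X (payoff 3)
Mutual best responses: (A,Y), (B,X) → Nash equilibria.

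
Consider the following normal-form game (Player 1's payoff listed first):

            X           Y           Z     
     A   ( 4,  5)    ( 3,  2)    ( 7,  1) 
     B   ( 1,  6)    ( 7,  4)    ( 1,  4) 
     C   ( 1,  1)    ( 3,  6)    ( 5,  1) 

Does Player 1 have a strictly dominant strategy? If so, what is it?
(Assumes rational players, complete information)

No strictly dominant strategy exists for Player 1

Work:
A strategy strictly dominates another if it gives a strictly higher payoff against every opponent action. Compare each pair of P1's strategies column-by-column:
  A vs B: [4 vs 1, 3 vs 7, 7 vs 1] → A does not strictly dominate B (column Y: 3 ≤ 7)
  A vs C: [4 vs 1, 3 vs 3, 7 vs 5] → A does not strictly dominate C (column Y: 3 ≤ 3)
  B vs A: [1 vs 4, 7 vs 3, 1 vs 7] → B does not strictly dominate A (column X: 1 ≤ 4)
  B vs C: [1 vs 1, 7 vs 3, 1 vs 5] → B does not strictly dominate C (column X: 1 ≤ 1)
  C vs A: [1 vs 4, 3 vs 3, 5 vs 7] → C does not strictly dominate A (column X: 1 ≤ 4)
  C vs B: [1 vs 1, 3 vs 7, 5 vs 1] → C does not strictly dominate B (column X: 1 ≤ 1)
No single strategy strictly dominates all others → no strictly dominant strategy.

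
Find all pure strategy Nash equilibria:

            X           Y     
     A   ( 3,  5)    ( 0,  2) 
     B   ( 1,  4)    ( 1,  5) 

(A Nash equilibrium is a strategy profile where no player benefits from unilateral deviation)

Nash equilibrium: (A, X), (B, Y)

Work:
Best responses:
  P1 vs X: payoffs [3, 1] → best response A (payoff 3)
  P1 vs Y: payoffs [0, 1] → best response B (payoff 1)
  P2 vs A: payoffs [5, 2] → best response X (payoff 5)
  P2 vs B: payoffs [4, 5] → best response Y (payoff 5)
Mutual best responses: (A,X), (B,Y) → Nash equilibria.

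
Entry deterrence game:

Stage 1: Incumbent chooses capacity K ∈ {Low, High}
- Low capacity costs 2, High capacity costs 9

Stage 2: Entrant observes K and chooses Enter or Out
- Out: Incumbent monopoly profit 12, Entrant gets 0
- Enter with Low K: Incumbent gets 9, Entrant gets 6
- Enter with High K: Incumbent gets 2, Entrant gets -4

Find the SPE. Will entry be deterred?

SPE: (Low, Enter|Low, Out|High); Entry not deterred. Incumbent net profit = 7, Entrant gets 6

Work:
After Low K: Entrant enters (6 > 0)
After High K: Entrant stays out (-4 < 0)
Incumbent: Low → 9−2=7, High → 12−9=3
Incumbent chooses Low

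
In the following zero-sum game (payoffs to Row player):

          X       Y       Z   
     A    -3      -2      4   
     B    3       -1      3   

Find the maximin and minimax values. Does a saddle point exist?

Maximin = -1, Minimax = -1, Saddle: True

Work:
Row minimums: [-3, -1] → maximin = -1
Column maximums: [3, -1, 4] → minimax = -1
Saddle point exists! Game value = -1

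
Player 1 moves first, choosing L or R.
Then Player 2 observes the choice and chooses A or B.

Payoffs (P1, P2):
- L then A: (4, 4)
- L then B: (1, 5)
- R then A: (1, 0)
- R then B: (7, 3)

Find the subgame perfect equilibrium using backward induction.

P1 plays R, P2 plays B after L and B after R; Payoff (7, 3)

Work:
Backward induction:
After L: P2 chooses B → P1 gets 1
After R: P2 chooses B → P1 gets 7
P1 chooses R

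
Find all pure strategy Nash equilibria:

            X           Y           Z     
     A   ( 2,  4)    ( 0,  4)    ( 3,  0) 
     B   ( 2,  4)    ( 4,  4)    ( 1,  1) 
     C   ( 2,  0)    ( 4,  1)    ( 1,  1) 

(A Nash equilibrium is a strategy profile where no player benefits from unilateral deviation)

Nash equilibrium: (A, X), (B, X), (B, Y), (C, Y)

Work:
Best responses:
  P1 vs X: payoffs [2, 2, 2] → best response A/B/C (payoff 2)
  P1 vs Y: payoffs [0, 4, 4] → best response B/C (payoff 4)
  P1 vs Z: payoffs [3, 1, 1] → best response A (payoff 3)
  P2 vs A: payoffs [4, 4, 0] → best response X/Y (payoff 4)
  P2 vs B: payoffs [4, 4, 1] → best response X/Y (payoff 4)
  P2 vs C: payoffs [0, 1, 1] → best response Y/Z (payoff 1)
Mutual best responses: (A,X), (B,X), (B,Y), (C,Y) → Nash equilibria.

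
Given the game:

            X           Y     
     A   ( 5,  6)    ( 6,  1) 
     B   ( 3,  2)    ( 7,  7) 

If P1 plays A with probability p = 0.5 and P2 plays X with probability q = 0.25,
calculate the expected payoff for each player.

E[P1] = 5.875, E[P2] = 4.0

Work:
E[P1] = p·q·π₁(A,X) + p·(1-q)·π₁(A,Y) + (1-p)·q·π₁(B,X) + (1-p)·(1-q)·π₁(B,Y)
= 0.5·0.25·5 + 0.5·0.75·6 + 0.5·0.25·3 + 0.5·0.75·7
= 5.875

E[P2] = 4.0 (similar calculation)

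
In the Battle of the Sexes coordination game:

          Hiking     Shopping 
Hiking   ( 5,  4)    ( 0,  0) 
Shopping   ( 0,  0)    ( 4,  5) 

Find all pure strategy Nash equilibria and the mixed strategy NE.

Pure NE: (Hiking, Hiking) and (Shopping, Shopping); Mixed NE: p = 0.5556, q = 0.4444

Work:
Check pure NE:
(Hiking, Hiking): (5, 4) - no unilateral deviation beneficial
(Shopping, Shopping): (4, 5) - no unilateral deviation beneficial
Mixed NE: P1 plays Hiking with p = 0.5556, P2 plays Hiking with q = 0.4444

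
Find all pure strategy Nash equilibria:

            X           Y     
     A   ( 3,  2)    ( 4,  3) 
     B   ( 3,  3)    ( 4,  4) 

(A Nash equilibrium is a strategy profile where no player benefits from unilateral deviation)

Nash equilibrium: (A, Y), (B, Y)

Work:
Best responses:
  P1 vs X: payoffs [3, 3] → best response A/B (payoff 3)
  P1 vs Y: payoffs [4, 4] → best response A/B (payoff 4)
  P2 vs A: payoffs [2, 3] → best response Y (payoff 3)
  P2 vs B: payoffs [3, 4] → best response Y (payoff 4)
Mutual best responses: (A,Y), (B,Y) → Nash equilibria.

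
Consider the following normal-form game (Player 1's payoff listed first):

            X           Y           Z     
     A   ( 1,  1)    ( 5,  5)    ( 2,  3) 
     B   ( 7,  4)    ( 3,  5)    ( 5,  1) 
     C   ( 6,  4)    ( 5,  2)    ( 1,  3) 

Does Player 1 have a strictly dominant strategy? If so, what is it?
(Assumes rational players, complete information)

No strictly dominant strategy exists for Player 1

Work:
A strategy strictly dominates another if it gives a strictly higher payoff against every opponent action. Compare each pair of P1's strategies column-by-column:
  A vs B: [1 vs 7, 5 vs 3, 2 vs 5] → A does not strictly dominate B (column X: 1 ≤ 7)
  A vs C: [1 vs 6, 5 vs 5, 2 vs 1] → A does not strictly dominate C (column X: 1 ≤ 6)
  B vs A: [7 vs 1, 3 vs 5, 5 vs 2] → B does not strictly dominate A (column Y: 3 ≤ 5)
  B vs C: [7 vs 6, 3 vs 5, 5 vs 1] → B does not strictly dominate C (column Y: 3 ≤ 5)
  C vs A: [6 vs 1, 5 vs 5, 1 vs 2] → C does not strictly dominate A (column Y: 5 ≤ 5)
  C vs B: [6 vs 7, 5 vs 3, 1 vs 5] → C does not strictly dominate B (column X: 6 ≤ 7)
No single strategy strictly dominates all others → no strictly dominant strategy.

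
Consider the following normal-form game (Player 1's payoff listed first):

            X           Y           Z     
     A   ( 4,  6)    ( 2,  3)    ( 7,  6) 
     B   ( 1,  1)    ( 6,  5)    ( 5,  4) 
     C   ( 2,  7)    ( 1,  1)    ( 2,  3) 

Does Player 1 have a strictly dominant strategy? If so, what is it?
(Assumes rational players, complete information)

No strictly dominant strategy exists for Player 1

Work:
A strategy strictly dominates another if it gives a strictly higher payoff against every opponent action. Compare each pair of P1's strategies column-by-column:
  A vs B: [4 vs 1, 2 vs 6, 7 vs 5] → A does not strictly dominate B (column Y: 2 ≤ 6)
  A vs C: [4 vs 2, 2 vs 1, 7 vs 2] → A strictly dominates C
  B vs A: [1 vs 4, 6 vs 2, 5 vs 7] → B does not strictly dominate A (column X: 1 ≤ 4)
  B vs C: [1 vs 2, 6 vs 1, 5 vs 2] → B does not strictly dominate C (column X: 1 ≤ 2)
  C vs A: [2 vs 4, 1 vs 2, 2 vs 7] → C does not strictly dominate A (column X: 2 ≤ 4)
  C vs B: [2 vs 1, 1 vs 6, 2 vs 5] → C does not strictly dominate B (column Y: 1 ≤ 6)
No single strategy strictly dominates all others → no strictly dominant strategy.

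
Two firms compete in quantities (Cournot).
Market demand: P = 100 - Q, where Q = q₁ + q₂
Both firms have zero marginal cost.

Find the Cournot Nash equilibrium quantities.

q₁* = q₂* = 33.33; P* = 33.33

Work:
Profit: π_i = P·q_i = (a - q_i - q_j)·q_i
FOC: ∂π_i/∂q_i = a - 2q_i - q_j = 0
Reaction function: q_i = (100 - q_j)/2
Symmetry: q* = 100/3 = 33.33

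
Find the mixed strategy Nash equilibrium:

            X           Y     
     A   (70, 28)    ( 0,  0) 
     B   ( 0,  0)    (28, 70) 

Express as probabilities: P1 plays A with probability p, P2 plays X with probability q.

p = 0.7143, q = 0.2857

Work:
Find probabilities that make opponent indifferent:
P2 chooses q to make P1 indifferent between A and B
P1 chooses p to make P2 indifferent between X and Y
Mixed NE: P1 plays (A: 0.7143, B: 0.2857), P2 plays (X: 0.2857, Y: 0.7143)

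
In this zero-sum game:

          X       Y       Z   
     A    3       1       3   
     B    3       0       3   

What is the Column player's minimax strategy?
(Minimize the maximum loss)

Column should play Y, value = 1

Work:
Column player minimizes Row's maximum payoff:
Column X: max payoff to Row = 3
Column Y: max payoff to Row = 1
Column Z: max payoff to Row = 3
Minimum is 1, achieved by column Y.
Minimax strategy: Y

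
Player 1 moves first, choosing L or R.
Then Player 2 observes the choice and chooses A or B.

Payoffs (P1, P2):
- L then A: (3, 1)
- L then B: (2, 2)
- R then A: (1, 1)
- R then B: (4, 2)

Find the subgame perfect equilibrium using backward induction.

P1 plays R, P2 plays B after L and B after R; Payoff (4, 2)

Work:
Backward induction:
After L: P2 chooses B → P1 gets 2
After R: P2 chooses B → P1 gets 4
P1 chooses R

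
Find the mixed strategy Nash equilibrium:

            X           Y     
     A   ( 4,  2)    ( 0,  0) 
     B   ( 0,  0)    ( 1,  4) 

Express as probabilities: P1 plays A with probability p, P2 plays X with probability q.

p = 0.6667, q = 0.2

Work:
Find probabilities that make opponent indifferent:
P2 chooses q to make P1 indifferent between A and B
P1 chooses p to make P2 indifferent between X and Y
Mixed NE: P1 plays (A: 0.6667, B: 0.3333), P2 plays (X: 0.2, Y: 0.8)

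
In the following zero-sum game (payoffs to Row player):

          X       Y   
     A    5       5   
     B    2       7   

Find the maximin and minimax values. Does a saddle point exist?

Maximin = 5, Minimax = 5, Saddle: True

Work:
Row minimums: [5, 2] → maximin = 5
Column maximums: [5, 7] → minimax = 5
Saddle point exists! Game value = 5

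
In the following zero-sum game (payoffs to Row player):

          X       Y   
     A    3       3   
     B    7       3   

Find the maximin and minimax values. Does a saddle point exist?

Maximin = 3, Minimax = 3, Saddle: True

Work:
Row minimums: [3, 3] → maximin = 3
Column maximums: [7, 3] → minimax = 3
Saddle point exists! Game value = 3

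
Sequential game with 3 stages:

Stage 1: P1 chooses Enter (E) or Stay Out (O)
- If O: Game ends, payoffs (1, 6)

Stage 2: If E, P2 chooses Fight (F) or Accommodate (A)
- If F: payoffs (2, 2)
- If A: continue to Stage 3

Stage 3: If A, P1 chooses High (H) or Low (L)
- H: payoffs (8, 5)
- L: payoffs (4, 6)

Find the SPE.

SPE: (E, A, H); Outcome (8, 5)

Work:
Stage 3: P1 chooses H (8 vs 4)
Stage 2: P2: F->2, A->5 (anticipating H). Choose A
Stage 1: P1: O->1, E->8 (anticipating A, H). Choose E
SPE path: E -> A -> H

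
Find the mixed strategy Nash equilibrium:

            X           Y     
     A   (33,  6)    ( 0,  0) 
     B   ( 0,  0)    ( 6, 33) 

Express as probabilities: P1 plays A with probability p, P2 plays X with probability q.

p = 0.8462, q = 0.1538

Work:
Find probabilities that make opponent indifferent:
P2 chooses q to make P1 indifferent between A and B
P1 chooses p to make P2 indifferent between X and Y
Mixed NE: P1 plays (A: 0.8462, B: 0.1538), P2 plays (X: 0.1538, Y: 0.8462)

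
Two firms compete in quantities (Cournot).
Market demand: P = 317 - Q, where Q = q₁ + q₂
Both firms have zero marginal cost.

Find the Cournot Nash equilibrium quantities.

q₁* = q₂* = 105.67; P* = 105.67

Work:
Profit: π_i = P·q_i = (a - q_i - q_j)·q_i
FOC: ∂π_i/∂q_i = a - 2q_i - q_j = 0
Reaction function: q_i = (317 - q_j)/2
Symmetry: q* = 317/3 = 105.67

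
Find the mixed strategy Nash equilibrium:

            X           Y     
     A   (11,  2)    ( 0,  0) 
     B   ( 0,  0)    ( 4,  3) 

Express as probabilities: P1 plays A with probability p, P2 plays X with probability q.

p = 0.6, q = 0.2667

Work:
Find probabilities that make opponent indifferent:
P2 chooses q to make P1 indifferent between A and B
P1 chooses p to make P2 indifferent between X and Y
Mixed NE: P1 plays (A: 0.6, B: 0.4), P2 plays (X: 0.2667, Y: 0.7333)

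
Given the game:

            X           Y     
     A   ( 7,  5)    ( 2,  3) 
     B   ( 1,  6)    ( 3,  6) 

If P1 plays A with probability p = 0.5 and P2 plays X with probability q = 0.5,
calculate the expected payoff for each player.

E[P1] = 3.25, E[P2] = 5.0

Work:
E[P1] = p·q·π₁(A,X) + p·(1-q)·π₁(A,Y) + (1-p)·q·π₁(B,X) + (1-p)·(1-q)·π₁(B,Y)
= 0.5·0.5·7 + 0.5·0.5·2 + 0.5·0.5·1 + 0.5·0.5·3
= 3.25

E[P2] = 5.0 (similar calculation)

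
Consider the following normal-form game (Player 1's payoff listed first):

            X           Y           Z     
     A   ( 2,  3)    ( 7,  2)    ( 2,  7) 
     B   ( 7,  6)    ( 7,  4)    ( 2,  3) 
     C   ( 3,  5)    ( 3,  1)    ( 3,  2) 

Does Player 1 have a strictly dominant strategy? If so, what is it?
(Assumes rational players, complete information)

No strictly dominant strategy exists for Player 1

Work:
A strategy strictly dominates another if it gives a strictly higher payoff against every opponent action. Compare each pair of P1's strategies column-by-column:
  A vs B: [2 vs 7, 7 vs 7, 2 vs 2] → A does not strictly dominate B (column X: 2 ≤ 7)
  A vs C: [2 vs 3, 7 vs 3, 2 vs 3] → A does not strictly dominate C (column X: 2 ≤ 3)
  B vs A: [7 vs 2, 7 vs 7, 2 vs 2] → B does not strictly dominate A (column Y: 7 ≤ 7)
  B vs C: [7 vs 3, 7 vs 3, 2 vs 3] → B does not strictly dominate C (column Z: 2 ≤ 3)
  C vs A: [3 vs 2, 3 vs 7, 3 vs 2] → C does not strictly dominate A (column Y: 3 ≤ 7)
  C vs B: [3 vs 7, 3 vs 7, 3 vs 2] → C does not strictly dominate B (column X: 3 ≤ 7)
No single strategy strictly dominates all others → no strictly dominant strategy.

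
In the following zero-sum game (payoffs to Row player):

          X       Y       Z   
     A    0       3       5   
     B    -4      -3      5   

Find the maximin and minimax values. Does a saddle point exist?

Maximin = 0, Minimax = 0, Saddle: True

Work:
Row minimums: [0, -4] → maximin = 0
Column maximums: [0, 3, 5] → minimax = 0
Saddle point exists! Game value = 0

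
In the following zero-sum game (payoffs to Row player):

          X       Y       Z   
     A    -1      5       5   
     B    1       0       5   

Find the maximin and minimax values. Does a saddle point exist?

Maximin = 0, Minimax = 1, Saddle: False

Work:
Row minimums: [-1, 0] → maximin = 0
Column maximums: [1, 5, 5] → minimax = 1
No saddle point (maximin ≠ minimax). Mixed strategy needed.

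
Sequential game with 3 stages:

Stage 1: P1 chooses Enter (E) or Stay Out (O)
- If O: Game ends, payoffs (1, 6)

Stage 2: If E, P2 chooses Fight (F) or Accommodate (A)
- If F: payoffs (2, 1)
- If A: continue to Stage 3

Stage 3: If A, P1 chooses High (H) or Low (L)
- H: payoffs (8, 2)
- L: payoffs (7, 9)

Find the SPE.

SPE: (E, A, H); Outcome (8, 2)

Work:
Stage 3: P1 chooses H (8 vs 7)
Stage 2: P2: F->1, A->2 (anticipating H). Choose A
Stage 1: P1: O->1, E->8 (anticipating A, H). Choose E
SPE path: E -> A -> H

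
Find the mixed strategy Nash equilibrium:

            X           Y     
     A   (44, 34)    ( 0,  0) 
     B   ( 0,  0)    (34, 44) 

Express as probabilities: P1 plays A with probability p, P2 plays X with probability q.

p = 0.5641, q = 0.4359

Work:
Find probabilities that make opponent indifferent:
P2 chooses q to make P1 indifferent between A and B
P1 chooses p to make P2 indifferent between X and Y
Mixed NE: P1 plays (A: 0.5641, B: 0.4359), P2 plays (X: 0.4359, Y: 0.5641)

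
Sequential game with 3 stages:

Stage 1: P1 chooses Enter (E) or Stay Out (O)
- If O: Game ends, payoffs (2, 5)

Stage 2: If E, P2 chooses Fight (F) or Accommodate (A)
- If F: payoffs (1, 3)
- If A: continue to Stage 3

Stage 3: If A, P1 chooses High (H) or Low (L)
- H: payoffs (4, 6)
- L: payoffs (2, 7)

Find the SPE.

SPE: (E, A, H); Outcome (4, 6)

Work:
Stage 3: P1 chooses H (4 vs 2)
Stage 2: P2: F->3, A->6 (anticipating H). Choose A
Stage 1: P1: O->2, E->4 (anticipating A, H). Choose E
SPE path: E -> A -> H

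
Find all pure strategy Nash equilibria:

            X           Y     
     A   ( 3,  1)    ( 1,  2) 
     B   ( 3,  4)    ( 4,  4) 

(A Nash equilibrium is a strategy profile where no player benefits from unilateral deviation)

Nash equilibrium: (B, X), (B, Y)

Work:
Best responses:
  P1 vs X: payoffs [3, 3] → best response A/B (payoff 3)
  P1 vs Y: payoffs [1, 4] → best response B (payoff 4)
  P2 vs A: payoffs [1, 2] → best response Y (payoff 2)
  P2 vs B: payoffs [4, 4] → best response X/Y (payoff 4)
Mutual best responses: (B,X), (B,Y) → Nash equilibria.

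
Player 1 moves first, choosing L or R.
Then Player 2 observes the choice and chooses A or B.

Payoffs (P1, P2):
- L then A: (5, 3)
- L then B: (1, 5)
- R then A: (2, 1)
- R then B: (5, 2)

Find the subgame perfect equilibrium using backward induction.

P1 plays R, P2 plays B after L and B after R; Payoff (5, 2)

Work:
Backward induction:
After L: P2 chooses B → P1 gets 1
After R: P2 chooses B → P1 gets 5
P1 chooses R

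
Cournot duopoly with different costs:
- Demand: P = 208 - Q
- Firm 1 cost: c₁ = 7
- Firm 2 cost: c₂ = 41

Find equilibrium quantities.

q₁* = 78.33, q₂* = 44.33

Work:
Reaction: q₁ = (208 - 7 - q₂)/2
Reaction: q₂ = (208 - 41 - q₁)/2
Solve simultaneously:
q₁* = (208 - 2×7 + 41)/3 = 78.33
q₂* = (208 - 2×41 + 7)/3 = 44.33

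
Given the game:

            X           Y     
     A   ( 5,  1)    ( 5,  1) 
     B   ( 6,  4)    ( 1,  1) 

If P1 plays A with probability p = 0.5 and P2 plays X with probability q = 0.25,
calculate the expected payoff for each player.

E[P1] = 3.625, E[P2] = 1.375

Work:
E[P1] = p·q·π₁(A,X) + p·(1-q)·π₁(A,Y) + (1-p)·q·π₁(B,X) + (1-p)·(1-q)·π₁(B,Y)
= 0.5·0.25·5 + 0.5·0.75·5 + 0.5·0.25·6 + 0.5·0.75·1
= 3.625

E[P2] = 1.375 (similar calculation)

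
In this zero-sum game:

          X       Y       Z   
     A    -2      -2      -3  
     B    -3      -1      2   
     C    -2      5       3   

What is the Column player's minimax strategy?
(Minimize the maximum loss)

Column should play X, value = -2

Work:
Column player minimizes Row's maximum payoff:
Column X: max payoff to Row = -2
Column Y: max payoff to Row = 5
Column Z: max payoff to Row = 3
Minimum is -2, achieved by column X.
Minimax strategy: X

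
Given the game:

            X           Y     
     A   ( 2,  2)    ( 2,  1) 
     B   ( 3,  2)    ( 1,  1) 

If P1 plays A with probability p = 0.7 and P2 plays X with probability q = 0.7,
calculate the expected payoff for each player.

E[P1] = 2.12, E[P2] = 1.7

Work:
E[P1] = p·q·π₁(A,X) + p·(1-q)·π₁(A,Y) + (1-p)·q·π₁(B,X) + (1-p)·(1-q)·π₁(B,Y)
= 0.7·0.7·2 + 0.7·0.3·2 + 0.3·0.7·3 + 0.3·0.3·1
= 2.12

E[P2] = 1.7 (similar calculation)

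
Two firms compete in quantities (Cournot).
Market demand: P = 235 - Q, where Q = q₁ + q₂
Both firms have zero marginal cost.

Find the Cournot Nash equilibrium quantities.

q₁* = q₂* = 78.33; P* = 78.33

Work:
Profit: π_i = P·q_i = (a - q_i - q_j)·q_i
FOC: ∂π_i/∂q_i = a - 2q_i - q_j = 0
Reaction function: q_i = (235 - q_j)/2
Symmetry: q* = 235/3 = 78.33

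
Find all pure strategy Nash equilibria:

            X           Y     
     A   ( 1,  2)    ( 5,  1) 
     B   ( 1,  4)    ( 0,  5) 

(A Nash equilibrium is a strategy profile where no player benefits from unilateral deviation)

Nash equilibrium: (A, X)

Work:
Best responses:
  P1 vs X: payoffs [1, 1] → best response A/B (payoff 1)
  P1 vs Y: payoffs [5, 0] → best response A (payoff 5)
  P2 vs A: payoffs [2, 1] → best response X (payoff 2)
  P2 vs B: payoffs [4, 5] → best response Y (payoff 5)
Mutual best responses: (A,X) → Nash equilibria.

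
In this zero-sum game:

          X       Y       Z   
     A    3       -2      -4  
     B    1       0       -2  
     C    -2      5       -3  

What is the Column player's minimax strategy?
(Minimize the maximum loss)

Column should play Z, value = -2

Work:
Column player minimizes Row's maximum payoff:
Column X: max payoff to Row = 3
Column Y: max payoff to Row = 5
Column Z: max payoff to Row = -2
Minimum is -2, achieved by column Z.
Minimax strategy: Z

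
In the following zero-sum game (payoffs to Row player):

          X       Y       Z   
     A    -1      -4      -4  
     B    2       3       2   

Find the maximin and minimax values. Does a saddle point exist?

Maximin = 2, Minimax = 2, Saddle: True

Work:
Row minimums: [-4, 2] → maximin = 2
Column maximums: [2, 3, 2] → minimax = 2
Saddle point exists! Game value = 2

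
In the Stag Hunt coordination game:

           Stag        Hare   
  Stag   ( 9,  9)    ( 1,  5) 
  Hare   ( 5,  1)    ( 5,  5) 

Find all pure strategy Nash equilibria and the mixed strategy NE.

Pure NE: (Stag, Stag) and (Hare, Hare); Mixed NE: p = 0.5, q = 0.5

Work:
Check pure NE:
(Stag, Stag): (9, 9) - no unilateral deviation beneficial
(Hare, Hare): (5, 5) - no unilateral deviation beneficial
Mixed NE: P1 plays Stag with p = 0.5, P2 plays Stag with q = 0.5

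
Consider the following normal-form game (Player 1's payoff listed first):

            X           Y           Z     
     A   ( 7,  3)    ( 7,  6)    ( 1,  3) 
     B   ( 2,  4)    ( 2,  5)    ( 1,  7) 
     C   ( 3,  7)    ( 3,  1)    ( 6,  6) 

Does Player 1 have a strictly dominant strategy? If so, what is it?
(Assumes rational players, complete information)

No strictly dominant strategy exists for Player 1

Work:
A strategy strictly dominates another if it gives a strictly higher payoff against every opponent action. Compare each pair of P1's strategies column-by-column:
  A vs B: [7 vs 2, 7 vs 2, 1 vs 1] → A does not strictly dominate B (column Z: 1 ≤ 1)
  A vs C: [7 vs 3, 7 vs 3, 1 vs 6] → A does not strictly dominate C (column Z: 1 ≤ 6)
  B vs A: [2 vs 7, 2 vs 7, 1 vs 1] → B does not strictly dominate A (column X: 2 ≤ 7)
  B vs C: [2 vs 3, 2 vs 3, 1 vs 6] → B does not strictly dominate C (column X: 2 ≤ 3)
  C vs A: [3 vs 7, 3 vs 7, 6 vs 1] → C does not strictly dominate A (column X: 3 ≤ 7)
  C vs B: [3 vs 2, 3 vs 2, 6 vs 1] → C strictly dominates B
No single strategy strictly dominates all others → no strictly dominant strategy.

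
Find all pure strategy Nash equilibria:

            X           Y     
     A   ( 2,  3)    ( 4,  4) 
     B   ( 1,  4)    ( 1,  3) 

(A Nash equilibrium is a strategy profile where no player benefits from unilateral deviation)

Nash equilibrium: (A, Y)

Work:
Best responses:
  P1 vs X: payoffs [2, 1] → best response A (payoff 2)
  P1 vs Y: payoffs [4, 1] → best response A (payoff 4)
  P2 vs A: payoffs [3, 4] → best response Y (payoff 4)
  P2 vs B: payoffs [4, 3] → best response X (payoff 4)
Mutual best responses: (A,Y) → Nash equilibria.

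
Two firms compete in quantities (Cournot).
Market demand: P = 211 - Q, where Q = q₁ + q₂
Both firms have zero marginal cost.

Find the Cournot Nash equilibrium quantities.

q₁* = q₂* = 70.33; P* = 70.33

Work:
Profit: π_i = P·q_i = (a - q_i - q_j)·q_i
FOC: ∂π_i/∂q_i = a - 2q_i - q_j = 0
Reaction function: q_i = (211 - q_j)/2
Symmetry: q* = 211/3 = 70.33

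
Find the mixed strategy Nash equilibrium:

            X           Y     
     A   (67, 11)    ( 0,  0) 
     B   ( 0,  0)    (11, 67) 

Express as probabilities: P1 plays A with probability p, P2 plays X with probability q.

p = 0.859, q = 0.141

Work:
Find probabilities that make opponent indifferent:
P2 chooses q to make P1 indifferent between A and B
P1 chooses p to make P2 indifferent between X and Y
Mixed NE: P1 plays (A: 0.859, B: 0.141), P2 plays (X: 0.141, Y: 0.859)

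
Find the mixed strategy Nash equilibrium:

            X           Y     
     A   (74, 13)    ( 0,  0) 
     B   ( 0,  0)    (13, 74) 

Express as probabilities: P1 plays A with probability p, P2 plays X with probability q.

p = 0.8506, q = 0.1494

Work:
Find probabilities that make opponent indifferent:
P2 chooses q to make P1 indifferent between A and B
P1 chooses p to make P2 indifferent between X and Y
Mixed NE: P1 plays (A: 0.8506, B: 0.1494), P2 plays (X: 0.1494, Y: 0.8506)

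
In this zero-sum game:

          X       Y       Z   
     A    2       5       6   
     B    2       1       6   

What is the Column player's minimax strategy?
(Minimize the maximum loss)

Column should play X, value = 2

Work:
Column player minimizes Row's maximum payoff:
Column X: max payoff to Row = 2
Column Y: max payoff to Row = 5
Column Z: max payoff to Row = 6
Minimum is 2, achieved by column X.
Minimax strategy: X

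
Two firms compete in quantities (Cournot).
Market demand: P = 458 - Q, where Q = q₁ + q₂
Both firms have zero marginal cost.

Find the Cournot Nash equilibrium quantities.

q₁* = q₂* = 152.67; P* = 152.67

Work:
Profit: π_i = P·q_i = (a - q_i - q_j)·q_i
FOC: ∂π_i/∂q_i = a - 2q_i - q_j = 0
Reaction function: q_i = (458 - q_j)/2
Symmetry: q* = 458/3 = 152.67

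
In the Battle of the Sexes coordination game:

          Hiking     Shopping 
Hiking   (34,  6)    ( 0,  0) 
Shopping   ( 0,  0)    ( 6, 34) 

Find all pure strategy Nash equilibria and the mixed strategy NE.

Pure NE: (Hiking, Hiking) and (Shopping, Shopping); Mixed NE: p = 0.85, q = 0.15

Work:
Check pure NE:
(Hiking, Hiking): (34, 6) - no unilateral deviation beneficial
(Shopping, Shopping): (6, 34) - no unilateral deviation beneficial
Mixed NE: P1 plays Hiking with p = 0.85, P2 plays Hiking with q = 0.15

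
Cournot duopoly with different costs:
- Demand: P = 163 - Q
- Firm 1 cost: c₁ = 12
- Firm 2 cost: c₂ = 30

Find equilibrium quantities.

q₁* = 56.33, q₂* = 38.33

Work:
Reaction: q₁ = (163 - 12 - q₂)/2
Reaction: q₂ = (163 - 30 - q₁)/2
Solve simultaneously:
q₁* = (163 - 2×12 + 30)/3 = 56.33
q₂* = (163 - 2×30 + 12)/3 = 38.33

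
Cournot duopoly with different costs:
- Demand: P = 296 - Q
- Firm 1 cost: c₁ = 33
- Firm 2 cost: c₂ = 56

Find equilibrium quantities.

q₁* = 95.33, q₂* = 72.33

Work:
Reaction: q₁ = (296 - 33 - q₂)/2
Reaction: q₂ = (296 - 56 - q₁)/2
Solve simultaneously:
q₁* = (296 - 2×33 + 56)/3 = 95.33
q₂* = (296 - 2×56 + 33)/3 = 72.33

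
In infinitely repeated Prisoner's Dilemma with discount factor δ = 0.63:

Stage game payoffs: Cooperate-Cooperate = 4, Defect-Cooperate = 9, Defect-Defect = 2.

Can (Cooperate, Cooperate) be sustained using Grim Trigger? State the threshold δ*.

δ* = 0.7143; since δ = 0.63 < 0.7143, cooperation cannot be sustained

Work:
For Grim Trigger:
Cooperate forever: 4/(1-δ)
Defect then punished: 9 + 2·δ/(1-δ)
Need: 4/(1-δ) ≥ 9 + 2·δ/(1-δ)
Solving: δ ≥ (T-R)/(T-P) = (9-4)/(9-2) = 0.7143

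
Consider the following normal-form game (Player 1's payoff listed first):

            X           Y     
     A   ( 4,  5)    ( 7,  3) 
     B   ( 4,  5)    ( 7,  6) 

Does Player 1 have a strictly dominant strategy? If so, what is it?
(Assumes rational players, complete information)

No strictly dominant strategy exists for Player 1

Work:
A strategy strictly dominates another if it gives a strictly higher payoff against every opponent action. Compare each pair of P1's strategies column-by-column:
  A vs B: [4 vs 4, 7 vs 7] → A does not strictly dominate B (column X: 4 ≤ 4)
  B vs A: [4 vs 4, 7 vs 7] → B does not strictly dominate A (column X: 4 ≤ 4)
No single strategy strictly dominates all others → no strictly dominant strategy.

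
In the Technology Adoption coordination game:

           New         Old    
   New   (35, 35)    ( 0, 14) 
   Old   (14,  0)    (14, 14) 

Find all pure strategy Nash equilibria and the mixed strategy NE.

Pure NE: (New, New) and (Old, Old); Mixed NE: p = 0.4, q = 0.4

Work:
Check pure NE:
(New, New): (35, 35) - no unilateral deviation beneficial
(Old, Old): (14, 14) - no unilateral deviation beneficial
Mixed NE: P1 plays New with p = 0.4, P2 plays New with q = 0.4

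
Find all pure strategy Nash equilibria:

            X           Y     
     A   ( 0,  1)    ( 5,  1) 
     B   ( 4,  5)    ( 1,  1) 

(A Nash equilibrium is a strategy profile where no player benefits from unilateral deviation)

Nash equilibrium: (A, Y), (B, X)

Work:
Best responses:
  P1 vs X: payoffs [0, 4] → best response B (payoff 4)
  P1 vs Y: payoffs [5, 1] → best response A (payoff 5)
  P2 vs A: payoffs [1, 1] → best response X/Y (payoff 1)
  P2 vs B: payoffs [5, 1] → best response X (payoff 5)
Mutual best responses: (A,Y), (B,X) → Nash equilibria.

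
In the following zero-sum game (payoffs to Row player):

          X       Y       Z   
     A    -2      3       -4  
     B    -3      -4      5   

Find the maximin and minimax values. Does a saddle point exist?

Maximin = -4, Minimax = -2, Saddle: False

Work:
Row minimums: [-4, -4] → maximin = -4
Column maximums: [-2, 3, 5] → minimax = -2
No saddle point (maximin ≠ minimax). Mixed strategy needed.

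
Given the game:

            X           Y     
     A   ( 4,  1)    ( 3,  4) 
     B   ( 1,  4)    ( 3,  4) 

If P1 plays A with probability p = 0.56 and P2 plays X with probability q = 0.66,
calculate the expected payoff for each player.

E[P1] = 2.7888, E[P2] = 2.8912

Work:
E[P1] = p·q·π₁(A,X) + p·(1-q)·π₁(A,Y) + (1-p)·q·π₁(B,X) + (1-p)·(1-q)·π₁(B,Y)
= 0.56·0.66·4 + 0.56·0.34·3 + 0.44·0.66·1 + 0.44·0.34·3
= 2.7888

E[P2] = 2.8912 (similar calculation)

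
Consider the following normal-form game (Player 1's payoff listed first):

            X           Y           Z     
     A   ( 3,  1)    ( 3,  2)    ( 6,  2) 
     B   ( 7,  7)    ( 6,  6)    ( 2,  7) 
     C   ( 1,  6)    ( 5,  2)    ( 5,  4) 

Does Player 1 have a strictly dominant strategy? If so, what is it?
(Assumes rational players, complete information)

No strictly dominant strategy exists for Player 1

Work:
A strategy strictly dominates another if it gives a strictly higher payoff against every opponent action. Compare each pair of P1's strategies column-by-column:
  A vs B: [3 vs 7, 3 vs 6, 6 vs 2] → A does not strictly dominate B (column X: 3 ≤ 7)
  A vs C: [3 vs 1, 3 vs 5, 6 vs 5] → A does not strictly dominate C (column Y: 3 ≤ 5)
  B vs A: [7 vs 3, 6 vs 3, 2 vs 6] → B does not strictly dominate A (column Z: 2 ≤ 6)
  B vs C: [7 vs 1, 6 vs 5, 2 vs 5] → B does not strictly dominate C (column Z: 2 ≤ 5)
  C vs A: [1 vs 3, 5 vs 3, 5 vs 6] → C does not strictly dominate A (column X: 1 ≤ 3)
  C vs B: [1 vs 7, 5 vs 6, 5 vs 2] → C does not strictly dominate B (column X: 1 ≤ 7)
No single strategy strictly dominates all others → no strictly dominant strategy.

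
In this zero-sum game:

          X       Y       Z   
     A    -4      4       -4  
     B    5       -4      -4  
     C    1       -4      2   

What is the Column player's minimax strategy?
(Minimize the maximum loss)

Column should play Z, value = 2

Work:
Column player minimizes Row's maximum payoff:
Column X: max payoff to Row = 5
Column Y: max payoff to Row = 4
Column Z: max payoff to Row = 2
Minimum is 2, achieved by column Z.
Minimax strategy: Z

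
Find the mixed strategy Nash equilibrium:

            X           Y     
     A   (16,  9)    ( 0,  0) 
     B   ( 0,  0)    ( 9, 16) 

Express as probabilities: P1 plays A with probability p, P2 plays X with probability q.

p = 0.64, q = 0.36

Work:
Find probabilities that make opponent indifferent:
P2 chooses q to make P1 indifferent between A and B
P1 chooses p to make P2 indifferent between X and Y
Mixed NE: P1 plays (A: 0.64, B: 0.36), P2 plays (X: 0.36, Y: 0.64)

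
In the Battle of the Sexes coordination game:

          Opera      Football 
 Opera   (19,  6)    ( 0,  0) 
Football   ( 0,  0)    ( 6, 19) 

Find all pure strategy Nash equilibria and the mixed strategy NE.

Pure NE: (Opera, Opera) and (Football, Football); Mixed NE: p = 0.76, q = 0.24

Work:
Check pure NE:
(Opera, Opera): (19, 6) - no unilateral deviation beneficial
(Football, Football): (6, 19) - no unilateral deviation beneficial
Mixed NE: P1 plays Opera with p = 0.76, P2 plays Opera with q = 0.24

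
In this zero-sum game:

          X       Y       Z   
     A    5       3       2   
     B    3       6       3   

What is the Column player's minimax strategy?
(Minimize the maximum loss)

Column should play Z, value = 3

Work:
Column player minimizes Row's maximum payoff:
Column X: max payoff to Row = 5
Column Y: max payoff to Row = 6
Column Z: max payoff to Row = 3
Minimum is 3, achieved by column Z.
Minimax strategy: Z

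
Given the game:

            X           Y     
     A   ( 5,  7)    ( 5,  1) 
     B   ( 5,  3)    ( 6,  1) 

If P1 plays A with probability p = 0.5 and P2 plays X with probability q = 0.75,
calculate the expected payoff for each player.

E[P1] = 5.125, E[P2] = 4.0

Work:
E[P1] = p·q·π₁(A,X) + p·(1-q)·π₁(A,Y) + (1-p)·q·π₁(B,X) + (1-p)·(1-q)·π₁(B,Y)
= 0.5·0.75·5 + 0.5·0.25·5 + 0.5·0.75·5 + 0.5·0.25·6
= 5.125

E[P2] = 4.0 (similar calculation)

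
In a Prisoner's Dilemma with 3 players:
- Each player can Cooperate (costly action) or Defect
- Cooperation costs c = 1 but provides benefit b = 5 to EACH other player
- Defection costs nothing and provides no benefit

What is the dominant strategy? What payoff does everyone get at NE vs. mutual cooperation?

Dominant: Defect; NE payoff = 0; Coop payoff = 9

Work:
Defect dominates (saves cost c = 1, benefit to others is external)
NE: All defect → everyone gets 0
If all cooperate: each receives (2)×5 - 1 = 9
Social dilemma: 9 > 0 but NE gives 0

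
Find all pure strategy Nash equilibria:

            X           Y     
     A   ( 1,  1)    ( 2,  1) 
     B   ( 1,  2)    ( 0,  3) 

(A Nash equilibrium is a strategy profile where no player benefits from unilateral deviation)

Nash equilibrium: (A, X), (A, Y)

Work:
Best responses:
  P1 vs X: payoffs [1, 1] → best response A/B (payoff 1)
  P1 vs Y: payoffs [2, 0] → best response A (payoff 2)
  P2 vs A: payoffs [1, 1] → best response X/Y (payoff 1)
  P2 vs B: payoffs [2, 3] → best response Y (payoff 3)
Mutual best responses: (A,X), (A,Y) → Nash equilibria.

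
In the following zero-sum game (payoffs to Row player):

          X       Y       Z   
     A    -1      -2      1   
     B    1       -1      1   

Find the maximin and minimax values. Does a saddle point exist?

Maximin = -1, Minimax = -1, Saddle: True

Work:
Row minimums: [-2, -1] → maximin = -1
Column maximums: [1, -1, 1] → minimax = -1
Saddle point exists! Game value = -1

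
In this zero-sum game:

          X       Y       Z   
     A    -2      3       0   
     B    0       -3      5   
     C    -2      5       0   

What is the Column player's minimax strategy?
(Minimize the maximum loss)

Column should play X, value = 0

Work:
Column player minimizes Row's maximum payoff:
Column X: max payoff to Row = 0
Column Y: max payoff to Row = 5
Column Z: max payoff to Row = 5
Minimum is 0, achieved by column X.
Minimax strategy: X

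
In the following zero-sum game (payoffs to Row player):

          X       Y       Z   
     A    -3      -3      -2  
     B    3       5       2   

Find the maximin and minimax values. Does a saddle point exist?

Maximin = 2, Minimax = 2, Saddle: True

Work:
Row minimums: [-3, 2] → maximin = 2
Column maximums: [3, 5, 2] → minimax = 2
Saddle point exists! Game value = 2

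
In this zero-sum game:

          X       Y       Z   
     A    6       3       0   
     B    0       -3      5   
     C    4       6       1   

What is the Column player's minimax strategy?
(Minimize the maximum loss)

Column should play Z, value = 5

Work:
Column player minimizes Row's maximum payoff:
Column X: max payoff to Row = 6
Column Y: max payoff to Row = 6
Column Z: max payoff to Row = 5
Minimum is 5, achieved by column Z.
Minimax strategy: Z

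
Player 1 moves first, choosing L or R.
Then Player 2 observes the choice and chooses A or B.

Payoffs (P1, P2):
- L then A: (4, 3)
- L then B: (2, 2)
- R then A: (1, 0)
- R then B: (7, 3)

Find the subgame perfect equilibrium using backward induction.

P1 plays R, P2 plays A after L and B after R; Payoff (7, 3)

Work:
Backward induction:
After L: P2 chooses A → P1 gets 4
After R: P2 chooses B → P1 gets 7
P1 chooses R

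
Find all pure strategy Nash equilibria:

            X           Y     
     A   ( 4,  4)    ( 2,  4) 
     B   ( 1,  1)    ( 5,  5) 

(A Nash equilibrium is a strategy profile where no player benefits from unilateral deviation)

Nash equilibrium: (A, X), (B, Y)

Work:
Best responses:
  P1 vs X: payoffs [4, 1] → best response A (payoff 4)
  P1 vs Y: payoffs [2, 5] → best response B (payoff 5)
  P2 vs A: payoffs [4, 4] → best response X/Y (payoff 4)
  P2 vs B: payoffs [1, 5] → best response Y (payoff 5)
Mutual best responses: (A,X), (B,Y) → Nash equilibria.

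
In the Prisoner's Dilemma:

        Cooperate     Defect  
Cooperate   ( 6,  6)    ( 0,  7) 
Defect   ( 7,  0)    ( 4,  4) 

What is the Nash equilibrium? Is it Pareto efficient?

(Defect, Defect) is NE; not Pareto efficient

Work:
Defect dominates Cooperate for both players:
If P2 cooperates: Defect (7) > Cooperate (6)
If P2 defects: Defect (4) > Cooperate (0)
NE: (Defect, Defect) with payoff (4, 4)
But (Cooperate, Cooperate) = (6, 6) Pareto dominates (4, 4)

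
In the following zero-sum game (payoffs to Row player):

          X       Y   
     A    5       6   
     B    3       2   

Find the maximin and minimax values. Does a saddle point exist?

Maximin = 5, Minimax = 5, Saddle: True

Work:
Row minimums: [5, 2] → maximin = 5
Column maximums: [5, 6] → minimax = 5
Saddle point exists! Game value = 5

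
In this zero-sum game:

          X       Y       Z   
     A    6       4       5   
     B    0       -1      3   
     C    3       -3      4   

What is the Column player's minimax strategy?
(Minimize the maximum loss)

Column should play Y, value = 4

Work:
Column player minimizes Row's maximum payoff:
Column X: max payoff to Row = 6
Column Y: max payoff to Row = 4
Column Z: max payoff to Row = 5
Minimum is 4, achieved by column Y.
Minimax strategy: Y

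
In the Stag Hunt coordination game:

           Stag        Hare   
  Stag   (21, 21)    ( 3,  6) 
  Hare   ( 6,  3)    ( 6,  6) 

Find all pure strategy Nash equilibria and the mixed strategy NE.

Pure NE: (Stag, Stag) and (Hare, Hare); Mixed NE: p = 0.1667, q = 0.1667

Work:
Check pure NE:
(Stag, Stag): (21, 21) - no unilateral deviation beneficial
(Hare, Hare): (6, 6) - no unilateral deviation beneficial
Mixed NE: P1 plays Stag with p = 0.1667, P2 plays Stag with q = 0.1667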